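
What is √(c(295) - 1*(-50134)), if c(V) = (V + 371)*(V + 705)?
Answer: √716134 ≈ 846.25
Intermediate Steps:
c(V) = (371 + V)*(705 + V)
√(c(295) - 1*(-50134)) = √((261555 + 295² + 1076*295) - 1*(-50134)) = √((261555 + 87025 + 317420) + 50134) = √(666000 + 50134) = √716134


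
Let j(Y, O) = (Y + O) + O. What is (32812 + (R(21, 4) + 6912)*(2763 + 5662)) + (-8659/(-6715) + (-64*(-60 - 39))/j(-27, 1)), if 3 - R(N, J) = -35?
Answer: 1967035353197/33575 ≈ 5.8586e+7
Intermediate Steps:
R(N, J) = 38 (R(N, J) = 3 - 1*(-35) = 3 + 35 = 38)
j(Y, O) = Y + 2*O (j(Y, O) = (O + Y) + O = Y + 2*O)
(32812 + (R(21, 4) + 6912)*(2763 + 5662)) + (-8659/(-6715) + (-64*(-60 - 39))/j(-27, 1)) = (32812 + (38 + 6912)*(2763 + 5662)) + (-8659/(-6715) + (-64*(-60 - 39))/(-27 + 2*1)) = (32812 + 6950*8425) + (-8659*(-1/6715) + (-64*(-99))/(-27 + 2)) = (32812 + 58553750) + (8659/6715 + 6336/(-25)) = 58586562 + (8659/6715 + 6336*(-1/25)) = 58586562 + (8659/6715 - 6336/25) = 58586562 - 8465953/33575 = 1967035353197/33575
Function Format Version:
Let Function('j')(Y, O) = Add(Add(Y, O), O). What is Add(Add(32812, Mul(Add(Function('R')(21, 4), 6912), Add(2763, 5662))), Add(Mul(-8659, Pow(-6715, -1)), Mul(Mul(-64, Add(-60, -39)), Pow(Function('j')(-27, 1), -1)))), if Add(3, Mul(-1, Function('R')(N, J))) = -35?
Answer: Rational(1967035353197, 33575) ≈ 5.8586e+7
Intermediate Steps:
Function('R')(N, J) = 38 (Function('R')(N, J) = Add(3, Mul(-1, -35)) = Add(3, 35) = 38)
Function('j')(Y, O) = Add(Y, Mul(2, O)) (Function('j')(Y, O) = Add(Add(O, Y), O) = Add(Y, Mul(2, O)))
Add(Add(32812, Mul(Add(Function('R')(21, 4), 6912), Add(2763, 5662))), Add(Mul(-8659, Pow(-6715, -1)), Mul(Mul(-64, Add(-60, -39)), Pow(Function('j')(-27, 1), -1)))) = Add(Add(32812, Mul(Add(38, 6912), Add(2763, 5662))), Add(Mul(-8659, Pow(-6715, -1)), Mul(Mul(-64, Add(-60, -39)), Pow(Add(-27, Mul(2, 1)), -1)))) = Add(Add(32812, Mul(6950, 8425)), Add(Mul(-8659, Rational(-1, 6715)), Mul(Mul(-64, -99), Pow(Add(-27, 2), -1)))) = Add(Add(32812, 58553750), Add(Rational(8659, 6715), Mul(6336, Pow(-25, -1)))) = Add(58586562, Add(Rational(8659, 6715), Mul(6336, Rational(-1, 25)))) = Add(58586562, Add(Rational(8659, 6715), Rational(-6336, 25))) = Add(58586562, Rational(-8465953, 33575)) = Rational(1967035353197, 33575)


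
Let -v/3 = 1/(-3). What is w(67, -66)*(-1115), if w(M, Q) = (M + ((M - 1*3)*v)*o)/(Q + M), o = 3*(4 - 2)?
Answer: -502865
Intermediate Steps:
o = 6 (o = 3*2 = 6)
v = 1 (v = -3/(-3) = -3*(-⅓) = 1)
w(M, Q) = (-18 + 7*M)/(M + Q) (w(M, Q) = (M + ((M - 1*3)*1)*6)/(Q + M) = (M + ((M - 3)*1)*6)/(M + Q) = (M + ((-3 + M)*1)*6)/(M + Q) = (M + (-3 + M)*6)/(M + Q) = (M + (-18 + 6*M))/(M + Q) = (-18 + 7*M)/(M + Q))
w(67, -66)*(-1115) = ((-18 + 7*67)/(67 - 66))*(-1115) = ((-18 + 469)/1)*(-1115) = (1*451)*(-1115) = 451*(-1115) = -502865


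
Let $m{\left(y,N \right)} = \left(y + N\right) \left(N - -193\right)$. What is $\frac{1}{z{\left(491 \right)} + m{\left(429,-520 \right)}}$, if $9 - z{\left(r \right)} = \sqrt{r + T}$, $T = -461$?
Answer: $\frac{4961}{147669121} + \frac{\sqrt{30}}{886014726} \approx 3.3602 \cdot 10^{-5}$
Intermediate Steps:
$z{\left(r \right)} = 9 - \sqrt{-461 + r}$ ($z{\left(r \right)} = 9 - \sqrt{r - 461} = 9 - \sqrt{-461 + r}$)
$m{\left(y,N \right)} = \left(193 + N\right) \left(N + y\right)$ ($m{\left(y,N \right)} = \left(N + y\right) \left(N + \left(-306 + 499\right)\right) = \left(N + y\right) \left(N + 193\right) = \left(N + y\right) \left(193 + N\right) = \left(193 + N\right) \left(N + y\right)$)
$\frac{1}{z{\left(491 \right)} + m{\left(429,-520 \right)}} = \frac{1}{\left(9 - \sqrt{-461 + 491}\right) + \left(\left(-520\right)^{2} + 193 \left(-520\right) + 193 \cdot 429 - 223080\right)} = \frac{1}{\left(9 - \sqrt{30}\right) + \left(270400 - 100360 + 82797 - 223080\right)} = \frac{1}{\left(9 - \sqrt{30}\right) + 29757} = \frac{1}{29766 - \sqrt{30}}$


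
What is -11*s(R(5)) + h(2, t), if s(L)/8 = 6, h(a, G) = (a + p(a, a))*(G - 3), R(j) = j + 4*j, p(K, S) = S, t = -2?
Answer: -548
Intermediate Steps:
R(j) = 5*j
h(a, G) = 2*a*(-3 + G) (h(a, G) = (a + a)*(G - 3) = (2*a)*(-3 + G) = 2*a*(-3 + G))
s(L) = 48 (s(L) = 8*6 = 48)
-11*s(R(5)) + h(2, t) = -11*48 + 2*2*(-3 - 2) = -528 + 2*2*(-5) = -528 - 20 = -548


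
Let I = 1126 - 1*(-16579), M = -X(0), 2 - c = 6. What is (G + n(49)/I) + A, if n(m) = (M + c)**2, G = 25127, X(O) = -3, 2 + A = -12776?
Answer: 218639046/17705 ≈ 12349.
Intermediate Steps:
c = -4 (c = 2 - 1*6 = 2 - 6 = -4)
A = -12778 (A = -2 - 12776 = -12778)
M = 3 (M = -1*(-3) = 3)
I = 17705 (I = 1126 + 16579 = 17705)
n(m) = 1 (n(m) = (3 - 4)**2 = (-1)**2 = 1)
(G + n(49)/I) + A = (25127 + 1/17705) - 12778 = 444873536/17705 - 12778 = 218639046/17705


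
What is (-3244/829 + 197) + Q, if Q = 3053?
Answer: 2691006/829 ≈ 3246.1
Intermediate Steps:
(-3244/829 + 197) + Q = (-3244/829 + 197) + 3053 = 160069/829 + 3053 = 2691006/829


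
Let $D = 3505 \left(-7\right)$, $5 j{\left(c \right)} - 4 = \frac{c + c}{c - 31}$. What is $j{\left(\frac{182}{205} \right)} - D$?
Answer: $\frac{757297103}{30865} \approx 24536.0$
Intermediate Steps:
$j{\left(c \right)} = \frac{4}{5} + \frac{2 c}{5 \left(-31 + c\right)}$ ($j{\left(c \right)} = \frac{4}{5} + \frac{\left(c + c\right) \frac{1}{c - 31}}{5} = \frac{4}{5} + \frac{2 c \frac{1}{-31 + c}}{5} = \frac{4}{5} + \frac{2 c}{5 \left(-31 + c\right)}$)
$D = -24535$
$j{\left(\frac{182}{205} \right)} - D = \frac{2 \left(-62 + 3 \cdot \frac{182}{205}\right)}{5 \left(-31 + \frac{182}{205}\right)} - -24535 = \frac{2 \left(-62 + 3 \cdot 182 \cdot \frac{1}{205}\right)}{5 \left(-31 + 182 \cdot \frac{1}{205}\right)} + 24535 = \frac{2 \left(-62 + 3 \cdot \frac{182}{205}\right)}{5 \left(-31 + \frac{182}{205}\right)} + 24535 = \frac{2 \left(-62 + \frac{546}{205}\right)}{5 \left(- \frac{6173}{205}\right)} + 24535 = \frac{2}{5} \left(- \frac{205}{6173}\right) \left(- \frac{12164}{205}\right) + 24535 = \frac{24328}{30865} + 24535 = \frac{757297103}{30865}$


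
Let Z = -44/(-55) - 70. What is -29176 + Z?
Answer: -146226/5 ≈ -29245.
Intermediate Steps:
Z = -346/5 (Z = -1/55*(-44) - 70 = 4/5 - 70 = -346/5 ≈ -69.200)
-29176 + Z = -29176 - 346/5 = -146226/5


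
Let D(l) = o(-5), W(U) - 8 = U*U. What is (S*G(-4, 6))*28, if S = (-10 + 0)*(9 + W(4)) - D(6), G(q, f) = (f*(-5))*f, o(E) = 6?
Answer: 1693440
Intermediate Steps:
W(U) = 8 + U² (W(U) = 8 + U*U = 8 + U²)
D(l) = 6
G(q, f) = -5*f² (G(q, f) = (-5*f)*f = -5*f²)
S = -336 (S = (-10 + 0)*(9 + (8 + 4²)) - 1*6 = -10*(9 + (8 + 16)) - 6 = -10*(9 + 24) - 6 = -10*33 - 6 = -330 - 6 = -336)
(S*G(-4, 6))*28 = -(-1680)*6²*28 = -(-1680)*36*28 = -336*(-180)*28 = 60480*28 = 1693440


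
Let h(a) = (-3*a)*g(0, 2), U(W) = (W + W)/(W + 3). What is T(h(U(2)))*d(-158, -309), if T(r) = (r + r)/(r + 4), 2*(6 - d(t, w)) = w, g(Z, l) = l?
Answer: 1926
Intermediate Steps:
U(W) = 2*W/(3 + W) (U(W) = (2*W)/(3 + W) = 2*W/(3 + W))
d(t, w) = 6 - w/2
h(a) = -6*a (h(a) = -3*a*2 = -6*a)
T(r) = 2*r/(4 + r) (T(r) = (2*r)/(4 + r) = 2*r/(4 + r))
T(h(U(2)))*d(-158, -309) = (2*(-12*2/(3 + 2))/(4 - 12*2/(3 + 2)))*(6 - ½*(-309)) = (2*(-12*2/5)/(4 - 12*2/5))*(6 + 309/2) = (2*(-12*2/5)/(4 - 12*2/5))*(321/2) = (2*(-6*⅘)/(4 - 6*⅘))*(321/2) = (2*(-24/5)/(4 - 24/5))*(321/2) = (2*(-24/5)/(-⅘))*(321/2) = (2*(-24/5)*(-5/4))*(321/2) = 12*(321/2) = 1926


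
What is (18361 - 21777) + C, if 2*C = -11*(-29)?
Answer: -6513/2 ≈ -3256.5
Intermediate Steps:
C = 319/2 (C = (-11*(-29))/2 = (½)*319 = 319/2 ≈ 159.50)
(18361 - 21777) + C = (18361 - 21777) + 319/2 = -3416 + 319/2 = -6513/2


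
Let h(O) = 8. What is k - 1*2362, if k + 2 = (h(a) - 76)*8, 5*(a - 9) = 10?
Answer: -2908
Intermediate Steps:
a = 11 (a = 9 + (⅕)*10 = 9 + 2 = 11)
k = -546 (k = -2 + (8 - 76)*8 = -2 - 68*8 = -2 - 544 = -546)
k - 1*2362 = -546 - 1*2362 = -546 - 2362 = -2908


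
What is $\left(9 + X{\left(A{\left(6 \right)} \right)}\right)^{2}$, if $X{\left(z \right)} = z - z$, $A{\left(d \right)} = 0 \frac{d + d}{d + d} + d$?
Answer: $81$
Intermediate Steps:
$A{\left(d \right)} = d$ ($A{\left(d \right)} = 0 \frac{2 d}{2 d} + d = 0 \cdot 2 d \frac{1}{2 d} + d = 0 \cdot 1 + d = 0 + d = d$)
$X{\left(z \right)} = 0$
$\left(9 + X{\left(A{\left(6 \right)} \right)}\right)^{2} = \left(9 + 0\right)^{2} = 9^{2} = 81$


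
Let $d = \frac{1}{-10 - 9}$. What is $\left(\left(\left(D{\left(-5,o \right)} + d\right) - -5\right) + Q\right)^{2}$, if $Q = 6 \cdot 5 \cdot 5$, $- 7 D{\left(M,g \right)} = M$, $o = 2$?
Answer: $\frac{428614209}{17689} \approx 24231.0$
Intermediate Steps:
$d = - \frac{1}{19}$ ($d = \frac{1}{-19} = - \frac{1}{19} \approx -0.052632$)
$D{\left(M,g \right)} = - \frac{M}{7}$
$Q = 150$ ($Q = 30 \cdot 5 = 150$)
$\left(\left(\left(D{\left(-5,o \right)} + d\right) - -5\right) + Q\right)^{2} = \left(\left(\left(\left(- \frac{1}{7}\right) \left(-5\right) - \frac{1}{19}\right) - -5\right) + 150\right)^{2} = \left(\left(\left(\frac{5}{7} - \frac{1}{19}\right) + 5\right) + 150\right)^{2} = \left(\left(\frac{88}{133} + 5\right) + 150\right)^{2} = \left(\frac{753}{133} + 150\right)^{2} = \left(\frac{20703}{133}\right)^{2} = \frac{428614209}{17689}$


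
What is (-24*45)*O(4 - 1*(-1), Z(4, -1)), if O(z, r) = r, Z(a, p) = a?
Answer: -4320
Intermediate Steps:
(-24*45)*O(4 - 1*(-1), Z(4, -1)) = -24*45*4 = -1080*4 = -4320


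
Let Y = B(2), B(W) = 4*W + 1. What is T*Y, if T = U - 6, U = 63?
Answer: 513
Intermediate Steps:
T = 57 (T = 63 - 6 = 57)
B(W) = 1 + 4*W
Y = 9 (Y = 1 + 4*2 = 1 + 8 = 9)
T*Y = 57*9 = 513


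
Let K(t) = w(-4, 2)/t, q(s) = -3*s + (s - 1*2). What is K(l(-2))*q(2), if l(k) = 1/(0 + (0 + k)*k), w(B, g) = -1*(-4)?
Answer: -96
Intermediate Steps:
w(B, g) = 4
l(k) = k⁻² (l(k) = 1/(0 + k*k) = 1/(0 + k²) = 1/(k²) = k⁻²)
q(s) = -2 - 2*s (q(s) = -3*s + (s - 2) = -3*s + (-2 + s) = -2 - 2*s)
K(t) = 4/t
K(l(-2))*q(2) = (4/((-2)⁻²))*(-2 - 2*2) = (4/(¼))*(-2 - 4) = (4*4)*(-6) = 16*(-6) = -96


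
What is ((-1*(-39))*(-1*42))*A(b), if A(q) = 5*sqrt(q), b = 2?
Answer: -8190*sqrt(2) ≈ -11582.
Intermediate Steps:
((-1*(-39))*(-1*42))*A(b) = ((-1*(-39))*(-1*42))*(5*sqrt(2)) = (39*(-42))*(5*sqrt(2)) = -8190*sqrt(2)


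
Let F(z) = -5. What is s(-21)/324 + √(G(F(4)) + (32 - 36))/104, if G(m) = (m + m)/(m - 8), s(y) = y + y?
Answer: -7/54 + I*√546/1352 ≈ -0.12963 + 0.017283*I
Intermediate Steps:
s(y) = 2*y
G(m) = 2*m/(-8 + m) (G(m) = (2*m)/(-8 + m) = 2*m/(-8 + m))
s(-21)/324 + √(G(F(4)) + (32 - 36))/104 = (2*(-21))/324 + √(2*(-5)/(-8 - 5) + (32 - 36))/104 = -42*1/324 + √(2*(-5)/(-13) - 4)*(1/104) = -7/54 + √(2*(-5)*(-1/13) - 4)*(1/104) = -7/54 + √(10/13 - 4)*(1/104) = -7/54 + √(-42/13)*(1/104) = -7/54 + (I*√546/13)*(1/104) = -7/54 + I*√546/1352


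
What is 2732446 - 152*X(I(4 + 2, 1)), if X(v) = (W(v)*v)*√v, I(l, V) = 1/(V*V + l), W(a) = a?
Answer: 2732446 - 152*√7/343 ≈ 2.7324e+6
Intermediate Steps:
I(l, V) = 1/(l + V²) (I(l, V) = 1/(V² + l) = 1/(l + V²))
X(v) = v^(5/2) (X(v) = (v*v)*√v = v²*√v = v^(5/2))
2732446 - 152*X(I(4 + 2, 1)) = 2732446 - 152*(1/((4 + 2) + 1²))^(5/2) = 2732446 - 152*(1/(6 + 1))^(5/2) = 2732446 - 152*(1/7)^(5/2) = 2732446 - 152*(⅐)^(5/2) = 2732446 - 152*√7/343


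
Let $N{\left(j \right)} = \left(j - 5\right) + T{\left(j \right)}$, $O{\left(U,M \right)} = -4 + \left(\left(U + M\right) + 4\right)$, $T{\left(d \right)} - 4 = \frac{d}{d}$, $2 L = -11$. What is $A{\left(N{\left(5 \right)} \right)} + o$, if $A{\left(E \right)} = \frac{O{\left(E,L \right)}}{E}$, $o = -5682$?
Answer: $- \frac{56821}{10} \approx -5682.1$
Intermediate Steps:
$L = - \frac{11}{2}$ ($L = \frac{1}{2} \left(-11\right) = - \frac{11}{2} \approx -5.5$)
$T{\left(d \right)} = 5$ ($T{\left(d \right)} = 4 + \frac{d}{d} = 4 + 1 = 5$)
$O{\left(U,M \right)} = M + U$ ($O{\left(U,M \right)} = -4 + \left(\left(M + U\right) + 4\right) = -4 + \left(4 + M + U\right) = M + U$)
$N{\left(j \right)} = j$ ($N{\left(j \right)} = \left(j - 5\right) + 5 = \left(-5 + j\right) + 5 = j$)
$A{\left(E \right)} = \frac{- \frac{11}{2} + E}{E}$
$A{\left(N{\left(5 \right)} \right)} + o = \frac{- \frac{11}{2} + 5}{5} - 5682 = \frac{1}{5} \left(- \frac{1}{2}\right) - 5682 = - \frac{1}{10} - 5682 = - \frac{56821}{10}$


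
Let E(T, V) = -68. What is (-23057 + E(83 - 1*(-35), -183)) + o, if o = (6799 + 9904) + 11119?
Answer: 4697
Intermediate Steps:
o = 27822 (o = 16703 + 11119 = 27822)
(-23057 + E(83 - 1*(-35), -183)) + o = (-23057 - 68) + 27822 = -23125 + 27822 = 4697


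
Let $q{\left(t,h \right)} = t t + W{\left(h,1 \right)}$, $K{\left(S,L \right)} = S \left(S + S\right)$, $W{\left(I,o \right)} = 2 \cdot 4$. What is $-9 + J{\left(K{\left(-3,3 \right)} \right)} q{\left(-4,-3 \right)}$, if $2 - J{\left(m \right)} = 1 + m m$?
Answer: $-7761$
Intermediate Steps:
$W{\left(I,o \right)} = 8$
$K{\left(S,L \right)} = 2 S^{2}$ ($K{\left(S,L \right)} = S 2 S = 2 S^{2}$)
$J{\left(m \right)} = 1 - m^{2}$ ($J{\left(m \right)} = 2 - \left(1 + m m\right) = 2 - \left(1 + m^{2}\right) = 1 - m^{2}$)
$q{\left(t,h \right)} = 8 + t^{2}$ ($q{\left(t,h \right)} = t t + 8 = t^{2} + 8 = 8 + t^{2}$)
$-9 + J{\left(K{\left(-3,3 \right)} \right)} q{\left(-4,-3 \right)} = -9 + \left(1 - \left(2 \left(-3\right)^{2}\right)^{2}\right) \left(8 + \left(-4\right)^{2}\right) = -9 + \left(1 - \left(2 \cdot 9\right)^{2}\right) \left(8 + 16\right) = -9 + \left(1 - 18^{2}\right) 24 = -9 + \left(1 - 324\right) 24 = -9 - 7752 = -7761$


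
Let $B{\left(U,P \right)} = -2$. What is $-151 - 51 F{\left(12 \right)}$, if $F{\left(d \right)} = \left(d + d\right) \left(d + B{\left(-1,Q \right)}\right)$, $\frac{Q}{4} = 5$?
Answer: $-12391$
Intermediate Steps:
$Q = 20$ ($Q = 4 \cdot 5 = 20$)
$F{\left(d \right)} = 2 d \left(-2 + d\right)$ ($F{\left(d \right)} = \left(d + d\right) \left(d - 2\right) = 2 d \left(-2 + d\right)$)
$-151 - 51 F{\left(12 \right)} = -151 - 51 \cdot 2 \cdot 12 \left(-2 + 12\right) = -151 - 51 \cdot 2 \cdot 12 \cdot 10 = -151 - 12240 = -12391$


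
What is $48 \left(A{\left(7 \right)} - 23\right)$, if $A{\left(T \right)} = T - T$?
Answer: $-1104$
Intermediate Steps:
$A{\left(T \right)} = 0$
$48 \left(A{\left(7 \right)} - 23\right) = 48 \left(0 - 23\right) = 48 \left(-23\right) = -1104$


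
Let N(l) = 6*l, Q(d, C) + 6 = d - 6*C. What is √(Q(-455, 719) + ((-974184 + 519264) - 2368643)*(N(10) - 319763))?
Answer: √902701557014 ≈ 9.5011e+5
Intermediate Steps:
Q(d, C) = -6 + d - 6*C (Q(d, C) = -6 + (d - 6*C) = -6 + d - 6*C)
√(Q(-455, 719) + ((-974184 + 519264) - 2368643)*(N(10) - 319763)) = √((-6 - 455 - 6*719) + ((-974184 + 519264) - 2368643)*(6*10 - 319763)) = √((-6 - 455 - 4314) + (-454920 - 2368643)*(60 - 319763)) = √(-4775 - 2823563*(-319703)) = √(-4775 + 902701561789) = √902701557014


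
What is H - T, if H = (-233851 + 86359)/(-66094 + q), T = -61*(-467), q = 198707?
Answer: -3777894023/132613 ≈ -28488.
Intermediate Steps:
T = 28487
H = -147492/132613 (H = (-233851 + 86359)/(-66094 + 198707) = -147492/132613 ≈ -1.1122)
H - T = -147492/132613 - 1*28487 = -147492/132613 - 28487 = -3777894023/132613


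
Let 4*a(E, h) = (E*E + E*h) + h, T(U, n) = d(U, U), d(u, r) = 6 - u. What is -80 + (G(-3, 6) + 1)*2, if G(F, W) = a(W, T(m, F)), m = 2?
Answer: -46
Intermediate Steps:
T(U, n) = 6 - U
a(E, h) = h/4 + E²/4 + E*h/4 (a(E, h) = ((E*E + E*h) + h)/4 = ((E² + E*h) + h)/4 = (h + E² + E*h)/4 = h/4 + E²/4 + E*h/4)
G(F, W) = 1 + W + W²/4 (G(F, W) = (6 - 1*2)/4 + W²/4 + W*(6 - 1*2)/4 = (6 - 2)/4 + W²/4 + W*(6 - 2)/4 = (¼)*4 + W²/4 + (¼)*W*4 = 1 + W²/4 + W = 1 + W + W²/4)
-80 + (G(-3, 6) + 1)*2 = -80 + ((1 + 6 + (¼)*6²) + 1)*2 = -80 + ((1 + 6 + (¼)*36) + 1)*2 = -80 + ((1 + 6 + 9) + 1)*2 = -80 + (16 + 1)*2 = -80 + 17*2 = -80 + 34 = -46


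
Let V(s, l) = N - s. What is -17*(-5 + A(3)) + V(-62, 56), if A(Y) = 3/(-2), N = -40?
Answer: 265/2 ≈ 132.50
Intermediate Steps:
A(Y) = -3/2 (A(Y) = 3*(-½) = -3/2)
V(s, l) = -40 - s
-17*(-5 + A(3)) + V(-62, 56) = -17*(-5 - 3/2) + (-40 - 1*(-62)) = -17*(-13/2) + (-40 + 62) = 221/2 + 22 = 265/2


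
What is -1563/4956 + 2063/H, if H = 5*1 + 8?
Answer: 3401303/21476 ≈ 158.38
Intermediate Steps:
H = 13 (H = 5 + 8 = 13)
-1563/4956 + 2063/H = -1563/4956 + 2063/13 = -1563*1/4956 + 2063*(1/13) = -521/1652 + 2063/13 = 3401303/21476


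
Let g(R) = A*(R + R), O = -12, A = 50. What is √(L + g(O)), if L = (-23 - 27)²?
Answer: 10*√13 ≈ 36.056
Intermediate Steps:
g(R) = 100*R (g(R) = 50*(R + R) = 50*(2*R) = 100*R)
L = 2500 (L = (-50)² = 2500)
√(L + g(O)) = √(2500 + 100*(-12)) = √(2500 - 1200) = √1300 = 10*√13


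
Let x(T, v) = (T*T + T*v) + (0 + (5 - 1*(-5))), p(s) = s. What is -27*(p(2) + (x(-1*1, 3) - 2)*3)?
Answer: -540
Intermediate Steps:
x(T, v) = 10 + T² + T*v (x(T, v) = (T² + T*v) + (0 + (5 + 5)) = (T² + T*v) + (0 + 10) = (T² + T*v) + 10 = 10 + T² + T*v)
-27*(p(2) + (x(-1*1, 3) - 2)*3) = -27*(2 + ((10 + (-1*1)² - 1*1*3) - 2)*3) = -27*(2 + ((10 + (-1)² - 1*3) - 2)*3) = -27*(2 + ((10 + 1 - 3) - 2)*3) = -27*(2 + (8 - 2)*3) = -27*(2 + 6*3) = -27*(2 + 18) = -27*20 = -540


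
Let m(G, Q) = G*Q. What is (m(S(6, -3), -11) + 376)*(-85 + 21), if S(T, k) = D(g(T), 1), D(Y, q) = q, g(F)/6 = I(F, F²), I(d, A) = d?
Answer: -23360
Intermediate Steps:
g(F) = 6*F
S(T, k) = 1
(m(S(6, -3), -11) + 376)*(-85 + 21) = (1*(-11) + 376)*(-85 + 21) = (-11 + 376)*(-64) = 365*(-64) = -23360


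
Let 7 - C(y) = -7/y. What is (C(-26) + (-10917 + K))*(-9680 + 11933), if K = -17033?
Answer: -1636860825/26 ≈ -6.2956e+7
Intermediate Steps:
C(y) = 7 + 7/y (C(y) = 7 - (-7)/y = 7 + 7/y)
(C(-26) + (-10917 + K))*(-9680 + 11933) = ((7 + 7/(-26)) + (-10917 - 17033))*(-9680 + 11933) = ((7 + 7*(-1/26)) - 27950)*2253 = ((7 - 7/26) - 27950)*2253 = (175/26 - 27950)*2253 = -726525/26*2253 = -1636860825/26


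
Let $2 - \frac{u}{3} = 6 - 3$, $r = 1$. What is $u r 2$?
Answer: $-6$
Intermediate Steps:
$u = -3$ ($u = 6 - 3 \left(6 - 3\right) = 6 - 9 = -3$)
$u r 2 = \left(-3\right) 1 \cdot 2 = \left(-3\right) 2 = -6$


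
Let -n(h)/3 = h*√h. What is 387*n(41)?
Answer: -47601*√41 ≈ -3.0480e+5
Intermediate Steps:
n(h) = -3*h^(3/2) (n(h) = -3*h*√h = -3*h^(3/2))
387*n(41) = 387*(-123*√41) = -47601*√41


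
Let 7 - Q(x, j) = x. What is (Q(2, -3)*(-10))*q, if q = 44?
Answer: -2200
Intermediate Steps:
Q(x, j) = 7 - x
(Q(2, -3)*(-10))*q = ((7 - 1*2)*(-10))*44 = ((7 - 2)*(-10))*44 = (5*(-10))*44 = -50*44 = -2200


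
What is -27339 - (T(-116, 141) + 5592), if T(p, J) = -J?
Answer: -32790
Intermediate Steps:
-27339 - (T(-116, 141) + 5592) = -27339 - (-1*141 + 5592) = -27339 - (-141 + 5592) = -27339 - 1*5451 = -27339 - 5451 = -32790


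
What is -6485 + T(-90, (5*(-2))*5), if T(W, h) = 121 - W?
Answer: -6274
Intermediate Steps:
-6485 + T(-90, (5*(-2))*5) = -6485 + (121 - 1*(-90)) = -6485 + (121 + 90) = -6485 + 211 = -6274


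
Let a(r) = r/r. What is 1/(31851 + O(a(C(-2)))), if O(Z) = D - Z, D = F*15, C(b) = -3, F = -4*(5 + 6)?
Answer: 1/31190 ≈ 3.2062e-5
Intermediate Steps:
F = -44 (F = -4*11 = -44)
D = -660 (D = -44*15 = -660)
a(r) = 1
O(Z) = -660 - Z
1/(31851 + O(a(C(-2)))) = 1/(31851 + (-660 - 1*1)) = 1/(31851 + (-660 - 1)) = 1/(31851 - 661) = 1/31190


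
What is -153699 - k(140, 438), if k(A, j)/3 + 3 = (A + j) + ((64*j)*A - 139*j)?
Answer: -11746218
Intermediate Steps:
k(A, j) = -9 - 414*j + 3*A + 192*A*j (k(A, j) = -9 + 3*((A + j) + ((64*j)*A - 139*j)) = -9 + 3*((A + j) + (64*A*j - 139*j)) = -9 + 3*((A + j) + (-139*j + 64*A*j)) = -9 + 3*(A - 138*j + 64*A*j) = -9 + (-414*j + 3*A + 192*A*j) = -9 - 414*j + 3*A + 192*A*j)
-153699 - k(140, 438) = -153699 - (-9 - 414*438 + 3*140 + 192*140*438) = -153699 - (-9 - 181332 + 420 + 11773440) = -153699 - 1*11592519 = -153699 - 11592519 = -11746218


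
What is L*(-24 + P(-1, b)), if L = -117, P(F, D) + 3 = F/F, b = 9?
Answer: 3042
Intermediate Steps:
P(F, D) = -2 (P(F, D) = -3 + F/F = -3 + 1 = -2)
L*(-24 + P(-1, b)) = -117*(-24 - 2) = -117*(-26) = 3042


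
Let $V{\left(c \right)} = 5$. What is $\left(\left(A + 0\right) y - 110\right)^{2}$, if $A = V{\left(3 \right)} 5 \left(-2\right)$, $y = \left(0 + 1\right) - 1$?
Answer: $12100$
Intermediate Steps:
$y = 0$ ($y = 1 - 1 = 0$)
$A = -50$ ($A = 5 \cdot 5 \left(-2\right) = 25 \left(-2\right) = -50$)
$\left(\left(A + 0\right) y - 110\right)^{2} = \left(\left(-50 + 0\right) 0 - 110\right)^{2} = \left(\left(-50\right) 0 - 110\right)^{2} = \left(0 - 110\right)^{2} = \left(-110\right)^{2} = 12100$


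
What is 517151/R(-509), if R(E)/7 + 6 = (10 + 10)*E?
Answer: -517151/71302 ≈ -7.2530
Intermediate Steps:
R(E) = -42 + 140*E (R(E) = -42 + 7*((10 + 10)*E) = -42 + 7*(20*E) = -42 + 140*E)
517151/R(-509) = 517151/(-42 + 140*(-509)) = 517151/(-42 - 71260) = 517151/(-71302) = 517151*(-1/71302) = -517151/71302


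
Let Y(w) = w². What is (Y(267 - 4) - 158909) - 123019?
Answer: -212759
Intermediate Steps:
(Y(267 - 4) - 158909) - 123019 = ((267 - 4)² - 158909) - 123019 = (263² - 158909) - 123019 = (69169 - 158909) - 123019 = -89740 - 123019 = -212759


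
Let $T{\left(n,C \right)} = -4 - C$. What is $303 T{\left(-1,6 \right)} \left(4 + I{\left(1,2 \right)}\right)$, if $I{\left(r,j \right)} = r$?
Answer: $-15150$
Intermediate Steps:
$303 T{\left(-1,6 \right)} \left(4 + I{\left(1,2 \right)}\right) = 303 \left(-4 - 6\right) \left(4 + 1\right) = 303 \left(-4 - 6\right) 5 = 303 \left(\left(-10\right) 5\right) = 303 \left(-50\right) = -15150$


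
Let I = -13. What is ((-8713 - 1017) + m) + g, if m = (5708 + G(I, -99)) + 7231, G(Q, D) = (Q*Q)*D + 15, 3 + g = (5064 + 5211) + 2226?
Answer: -1009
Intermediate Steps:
g = 12498 (g = -3 + ((5064 + 5211) + 2226) = -3 + (10275 + 2226) = -3 + 12501 = 12498)
G(Q, D) = 15 + D*Q² (G(Q, D) = Q²*D + 15 = D*Q² + 15 = 15 + D*Q²)
m = -3777 (m = (5708 + (15 - 99*(-13)²)) + 7231 = (5708 + (15 - 99*169)) + 7231 = (5708 + (15 - 16731)) + 7231 = (5708 - 16716) + 7231 = -11008 + 7231 = -3777)
((-8713 - 1017) + m) + g = ((-8713 - 1017) - 3777) + 12498 = (-9730 - 3777) + 12498 = -13507 + 12498 = -1009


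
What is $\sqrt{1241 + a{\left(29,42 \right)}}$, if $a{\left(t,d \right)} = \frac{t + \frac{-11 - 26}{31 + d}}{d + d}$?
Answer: $\frac{\sqrt{2917257609}}{1533} \approx 35.233$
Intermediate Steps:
$a{\left(t,d \right)} = \frac{t - \frac{37}{31 + d}}{2 d}$
$\sqrt{1241 + a{\left(29,42 \right)}} = \sqrt{1241 + \frac{-37 + 31 \cdot 29 + 42 \cdot 29}{2 \cdot 42 \left(31 + 42\right)}} = \sqrt{1241 + \frac{1}{2} \cdot \frac{1}{42} \cdot \frac{1}{73} \left(-37 + 899 + 1218\right)} = \sqrt{1241 + \frac{1}{2} \cdot \frac{1}{42} \cdot \frac{1}{73} \cdot 2080} = \sqrt{1241 + \frac{520}{1533}} = \sqrt{\frac{1902973}{1533}} = \frac{\sqrt{2917257609}}{1533}$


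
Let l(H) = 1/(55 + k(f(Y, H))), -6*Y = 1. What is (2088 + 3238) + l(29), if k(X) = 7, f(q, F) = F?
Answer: 330213/62 ≈ 5326.0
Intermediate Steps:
Y = -1/6 (Y = -1/6*1 = -1/6 ≈ -0.16667)
l(H) = 1/62 (l(H) = 1/(55 + 7) = 1/62)
(2088 + 3238) + l(29) = (2088 + 3238) + 1/62 = 5326 + 1/62 = 330213/62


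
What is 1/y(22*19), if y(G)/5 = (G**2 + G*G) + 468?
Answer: 1/1749580 ≈ 5.7157e-7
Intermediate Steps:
y(G) = 2340 + 10*G**2 (y(G) = 5*((G**2 + G*G) + 468) = 5*((G**2 + G**2) + 468) = 5*(2*G**2 + 468) = 5*(468 + 2*G**2) = 2340 + 10*G**2)
1/y(22*19) = 1/(2340 + 10*(22*19)**2) = 1/(2340 + 10*418**2) = 1/(2340 + 10*174724) = 1/(2340 + 1747240) = 1/1749580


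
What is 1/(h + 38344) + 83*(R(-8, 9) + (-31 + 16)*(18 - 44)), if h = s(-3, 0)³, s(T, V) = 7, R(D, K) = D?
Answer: 1226610023/38687 ≈ 31706.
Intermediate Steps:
h = 343 (h = 7³ = 343)
1/(h + 38344) + 83*(R(-8, 9) + (-31 + 16)*(18 - 44)) = 1/(343 + 38344) + 83*(-8 + (-31 + 16)*(18 - 44)) = 1/38687 + 83*(-8 - 15*(-26)) = 1/38687 + 83*(-8 + 390) = 1/38687 + 83*382 = 1/38687 + 31706 = 1226610023/38687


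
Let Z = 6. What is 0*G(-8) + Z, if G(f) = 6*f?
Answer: 6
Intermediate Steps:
0*G(-8) + Z = 0*(6*(-8)) + 6 = 0*(-48) + 6 = 0 + 6 = 6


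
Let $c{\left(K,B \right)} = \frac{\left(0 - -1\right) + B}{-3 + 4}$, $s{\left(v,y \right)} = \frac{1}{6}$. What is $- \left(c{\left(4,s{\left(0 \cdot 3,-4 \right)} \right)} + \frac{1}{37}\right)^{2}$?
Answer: $- \frac{70225}{49284} \approx -1.4249$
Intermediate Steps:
$s{\left(v,y \right)} = \frac{1}{6}$
$c{\left(K,B \right)} = 1 + B$ ($c{\left(K,B \right)} = \frac{\left(0 + 1\right) + B}{1} = \left(1 + B\right) 1 = 1 + B$)
$- \left(c{\left(4,s{\left(0 \cdot 3,-4 \right)} \right)} + \frac{1}{37}\right)^{2} = - \left(\left(1 + \frac{1}{6}\right) + \frac{1}{37}\right)^{2} = - \left(\frac{7}{6} + \frac{1}{37}\right)^{2} = - \left(\frac{265}{222}\right)^{2} = \left(-1\right) \frac{70225}{49284} = - \frac{70225}{49284}$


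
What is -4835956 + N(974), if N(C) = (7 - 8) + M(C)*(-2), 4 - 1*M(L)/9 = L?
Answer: -4818497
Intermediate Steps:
M(L) = 36 - 9*L
N(C) = -73 + 18*C (N(C) = (7 - 8) + (36 - 9*C)*(-2) = -1 + (-72 + 18*C) = -73 + 18*C)
-4835956 + N(974) = -4835956 + (-73 + 18*974) = -4835956 + (-73 + 17532) = -4835956 + 17459 = -4818497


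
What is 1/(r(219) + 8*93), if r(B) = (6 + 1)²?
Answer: 1/793 ≈ 0.0012610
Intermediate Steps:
r(B) = 49 (r(B) = 7² = 49)
1/(r(219) + 8*93) = 1/(49 + 8*93) = 1/(49 + 744) = 1/793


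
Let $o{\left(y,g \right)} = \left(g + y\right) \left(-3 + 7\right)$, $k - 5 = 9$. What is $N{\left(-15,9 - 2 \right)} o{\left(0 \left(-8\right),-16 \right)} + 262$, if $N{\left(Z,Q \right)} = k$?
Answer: $-634$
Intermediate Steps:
$k = 14$ ($k = 5 + 9 = 14$)
$N{\left(Z,Q \right)} = 14$
$o{\left(y,g \right)} = 4 g + 4 y$ ($o{\left(y,g \right)} = \left(g + y\right) 4 = 4 g + 4 y$)
$N{\left(-15,9 - 2 \right)} o{\left(0 \left(-8\right),-16 \right)} + 262 = 14 \left(4 \left(-16\right) + 4 \cdot 0 \left(-8\right)\right) + 262 = 14 \left(-64 + 4 \cdot 0\right) + 262 = 14 \left(-64 + 0\right) + 262 = 14 \left(-64\right) + 262 = -896 + 262 = -634$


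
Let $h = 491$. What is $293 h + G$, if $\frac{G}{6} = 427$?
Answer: $146425$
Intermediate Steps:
$G = 2562$ ($G = 6 \cdot 427 = 2562$)
$293 h + G = 293 \cdot 491 + 2562 = 143863 + 2562 = 146425$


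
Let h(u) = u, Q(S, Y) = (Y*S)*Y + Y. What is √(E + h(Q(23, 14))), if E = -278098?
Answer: 2*I*√68394 ≈ 523.04*I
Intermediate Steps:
Q(S, Y) = Y + S*Y² (Q(S, Y) = (S*Y)*Y + Y = S*Y² + Y = Y + S*Y²)
√(E + h(Q(23, 14))) = √(-278098 + 14*(1 + 23*14)) = √(-278098 + 14*(1 + 322)) = √(-278098 + 14*323) = √(-278098 + 4522) = √(-273576) = 2*I*√68394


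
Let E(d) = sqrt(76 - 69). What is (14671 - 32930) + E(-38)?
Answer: -18259 + sqrt(7) ≈ -18256.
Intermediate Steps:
E(d) = sqrt(7)
(14671 - 32930) + E(-38) = (14671 - 32930) + sqrt(7) = -18259 + sqrt(7)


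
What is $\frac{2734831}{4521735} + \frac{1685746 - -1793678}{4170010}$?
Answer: $\frac{41749701383}{29008738719} \approx 1.4392$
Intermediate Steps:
$\frac{2734831}{4521735} + \frac{1685746 - -1793678}{4170010} = 2734831 \cdot \frac{1}{4521735} + \left(1685746 + 1793678\right) \frac{1}{4170010} = \frac{2734831}{4521735} + 3479424 \cdot \frac{1}{4170010} = \frac{2734831}{4521735} + \frac{133824}{160385} = \frac{41749701383}{29008738719}$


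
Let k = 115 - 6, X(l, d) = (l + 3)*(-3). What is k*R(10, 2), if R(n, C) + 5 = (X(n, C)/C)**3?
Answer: -6470131/8 ≈ -8.0877e+5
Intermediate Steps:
X(l, d) = -9 - 3*l (X(l, d) = (3 + l)*(-3) = -9 - 3*l)
R(n, C) = -5 + (-9 - 3*n)**3/C**3 (R(n, C) = -5 + ((-9 - 3*n)/C)**3 = -5 + (-9 - 3*n)**3/C**3)
k = 109
k*R(10, 2) = 109*(-5 - 27*(3 + 10)**3/2**3) = 109*(-5 - 27*1/8*13**3) = 109*(-5 - 27*1/8*2197) = 109*(-5 - 59319/8) = 109*(-59359/8) = -6470131/8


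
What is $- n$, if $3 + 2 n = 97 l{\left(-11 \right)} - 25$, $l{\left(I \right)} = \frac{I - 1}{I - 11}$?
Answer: $- \frac{137}{11} \approx -12.455$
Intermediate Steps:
$l{\left(I \right)} = \frac{-1 + I}{-11 + I}$ ($l{\left(I \right)} = \frac{-1 + I}{I - 11} = \frac{-1 + I}{-11 + I}$)
$n = \frac{137}{11}$ ($n = - \frac{3}{2} + \frac{97 \frac{-1 - 11}{-11 - 11} - 25}{2} = - \frac{3}{2} + \frac{97 \frac{1}{-22} \left(-12\right) - 25}{2} = - \frac{3}{2} + \frac{97 \left(\left(- \frac{1}{22}\right) \left(-12\right)\right) - 25}{2} = - \frac{3}{2} + \frac{97 \cdot \frac{6}{11} - 25}{2} = - \frac{3}{2} + \frac{\frac{582}{11} - 25}{2} = - \frac{3}{2} + \frac{1}{2} \cdot \frac{307}{11} = - \frac{3}{2} + \frac{307}{22} = \frac{137}{11} \approx 12.455$)
$- n = \left(-1\right) \frac{137}{11} = - \frac{137}{11}$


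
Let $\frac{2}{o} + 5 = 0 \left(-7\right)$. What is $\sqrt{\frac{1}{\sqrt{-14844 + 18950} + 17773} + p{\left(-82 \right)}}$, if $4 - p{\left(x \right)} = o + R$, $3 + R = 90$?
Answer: $\frac{\sqrt{-36701220 - 2065 \sqrt{4106}}}{5 \sqrt{17773 + \sqrt{4106}}} \approx 9.0885 i$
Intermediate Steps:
$R = 87$ ($R = -3 + 90 = 87$)
$o = - \frac{2}{5}$ ($o = \frac{2}{-5 + 0 \left(-7\right)} = \frac{2}{-5 + 0} = \frac{2}{-5} = 2 \left(- \frac{1}{5}\right) = - \frac{2}{5} \approx -0.4$)
$p{\left(x \right)} = - \frac{413}{5}$ ($p{\left(x \right)} = 4 - \left(- \frac{2}{5} + 87\right) = 4 - \frac{433}{5} = - \frac{413}{5}$)
$\sqrt{\frac{1}{\sqrt{-14844 + 18950} + 17773} + p{\left(-82 \right)}} = \sqrt{\frac{1}{\sqrt{-14844 + 18950} + 17773} - \frac{413}{5}} = \sqrt{\frac{1}{\sqrt{4106} + 17773} - \frac{413}{5}} = \sqrt{\frac{1}{17773 + \sqrt{4106}} - \frac{413}{5}} = \sqrt{- \frac{413}{5} + \frac{1}{17773 + \sqrt{4106}}}$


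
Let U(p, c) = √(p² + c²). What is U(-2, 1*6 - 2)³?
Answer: 40*√5 ≈ 89.443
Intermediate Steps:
U(p, c) = √(c² + p²)
U(-2, 1*6 - 2)³ = (√((1*6 - 2)² + (-2)²))³ = (√((6 - 2)² + 4))³ = (√(4² + 4))³ = (√(16 + 4))³ = (√20)³ = (2*√5)³ = 40*√5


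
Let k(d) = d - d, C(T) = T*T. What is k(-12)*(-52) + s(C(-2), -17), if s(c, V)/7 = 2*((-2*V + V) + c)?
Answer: 294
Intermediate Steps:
C(T) = T²
k(d) = 0
s(c, V) = -14*V + 14*c (s(c, V) = 7*(2*((-2*V + V) + c)) = 7*(2*(-V + c)) = 7*(2*(c - V)) = 7*(-2*V + 2*c) = -14*V + 14*c)
k(-12)*(-52) + s(C(-2), -17) = 0*(-52) + (-14*(-17) + 14*(-2)²) = 0 + (238 + 14*4) = 0 + (238 + 56) = 0 + 294 = 294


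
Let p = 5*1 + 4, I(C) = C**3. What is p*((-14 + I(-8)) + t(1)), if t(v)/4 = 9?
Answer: -4410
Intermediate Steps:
t(v) = 36 (t(v) = 4*9 = 36)
p = 9 (p = 5 + 4 = 9)
p*((-14 + I(-8)) + t(1)) = 9*((-14 + (-8)**3) + 36) = 9*((-14 - 512) + 36) = 9*(-526 + 36) = 9*(-490) = -4410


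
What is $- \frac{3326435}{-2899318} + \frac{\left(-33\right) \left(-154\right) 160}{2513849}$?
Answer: $\frac{10719648750475}{7288447654982} \approx 1.4708$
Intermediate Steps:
$- \frac{3326435}{-2899318} + \frac{\left(-33\right) \left(-154\right) 160}{2513849} = \left(-3326435\right) \left(- \frac{1}{2899318}\right) + 5082 \cdot 160 \cdot \frac{1}{2513849} = \frac{3326435}{2899318} + 813120 \cdot \frac{1}{2513849} = \frac{3326435}{2899318} + \frac{813120}{2513849} = \frac{10719648750475}{7288447654982}$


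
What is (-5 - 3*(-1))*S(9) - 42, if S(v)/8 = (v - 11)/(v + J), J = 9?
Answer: -362/9 ≈ -40.222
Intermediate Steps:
S(v) = 8*(-11 + v)/(9 + v) (S(v) = 8*((v - 11)/(v + 9)) = 8*((-11 + v)/(9 + v)) = 8*(-11 + v)/(9 + v))
(-5 - 3*(-1))*S(9) - 42 = (-5 - 3*(-1))*(8*(-11 + 9)/(9 + 9)) - 42 = (-5 + 3)*(8*(-2)/18) - 42 = -16*(-2)/18 - 42 = -2*(-8/9) - 42 = 16/9 - 42 = -362/9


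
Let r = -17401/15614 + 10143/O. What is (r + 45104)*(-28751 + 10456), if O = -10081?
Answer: -129880766493319635/157404734 ≈ -8.2514e+8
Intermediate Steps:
r = -333792283/157404734 (r = -17401/15614 + 10143/(-10081) = -17401*1/15614 + 10143*(-1/10081) = -17401/15614 - 10143/10081 = -333792283/157404734 ≈ -2.1206)
(r + 45104)*(-28751 + 10456) = (-333792283/157404734 + 45104)*(-28751 + 10456) = (7099249330053/157404734)*(-18295) = -129880766493319635/157404734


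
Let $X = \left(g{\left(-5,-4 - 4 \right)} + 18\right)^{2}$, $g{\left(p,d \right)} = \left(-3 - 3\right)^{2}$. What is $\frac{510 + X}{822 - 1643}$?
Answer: $- \frac{3426}{821} \approx -4.173$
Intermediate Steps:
$g{\left(p,d \right)} = 36$ ($g{\left(p,d \right)} = \left(-6\right)^{2} = 36$)
$X = 2916$ ($X = \left(36 + 18\right)^{2} = 54^{2} = 2916$)
$\frac{510 + X}{822 - 1643} = \frac{510 + 2916}{822 - 1643} = \frac{3426}{-821} = 3426 \left(- \frac{1}{821}\right) = - \frac{3426}{821}$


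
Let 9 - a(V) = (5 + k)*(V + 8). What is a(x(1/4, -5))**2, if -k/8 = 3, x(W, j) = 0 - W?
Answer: 390625/16 ≈ 24414.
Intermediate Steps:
x(W, j) = -W
k = -24 (k = -8*3 = -24)
a(V) = 161 + 19*V (a(V) = 9 - (5 - 24)*(V + 8) = 9 - (-19)*(8 + V) = 9 - (-152 - 19*V) = 9 + (152 + 19*V) = 161 + 19*V)
a(x(1/4, -5))**2 = (161 + 19*(-1/4))**2 = (161 - 19/4)**2 = (625/4)**2 = 390625/16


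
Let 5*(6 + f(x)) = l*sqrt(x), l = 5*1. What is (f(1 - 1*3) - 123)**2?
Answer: (129 - I*sqrt(2))**2 ≈ 16639.0 - 364.9*I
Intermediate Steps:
l = 5
f(x) = -6 + sqrt(x) (f(x) = -6 + (5*sqrt(x))/5 = -6 + sqrt(x))
(f(1 - 1*3) - 123)**2 = ((-6 + sqrt(1 - 1*3)) - 123)**2 = ((-6 + sqrt(1 - 3)) - 123)**2 = ((-6 + sqrt(-2)) - 123)**2 = ((-6 + I*sqrt(2)) - 123)**2 = (-129 + I*sqrt(2))**2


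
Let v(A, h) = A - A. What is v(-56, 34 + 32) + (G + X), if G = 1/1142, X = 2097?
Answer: 2394775/1142 ≈ 2097.0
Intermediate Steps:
G = 1/1142 ≈ 0.00087566
v(A, h) = 0
v(-56, 34 + 32) + (G + X) = 0 + (1/1142 + 2097) = 0 + 2394775/1142 = 2394775/1142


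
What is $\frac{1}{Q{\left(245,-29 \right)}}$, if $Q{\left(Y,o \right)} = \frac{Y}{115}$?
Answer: $\frac{23}{49} \approx 0.46939$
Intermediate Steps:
$Q{\left(Y,o \right)} = \frac{Y}{115}$ ($Q{\left(Y,o \right)} = Y \frac{1}{115} = \frac{Y}{115}$)
$\frac{1}{Q{\left(245,-29 \right)}} = \frac{1}{\frac{1}{115} \cdot 245} = \frac{1}{\frac{49}{23}} = \frac{23}{49}$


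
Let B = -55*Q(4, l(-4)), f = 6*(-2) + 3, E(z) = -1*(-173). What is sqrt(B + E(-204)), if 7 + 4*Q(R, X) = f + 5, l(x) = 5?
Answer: sqrt(1297)/2 ≈ 18.007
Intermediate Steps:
E(z) = 173
f = -9 (f = -12 + 3 = -9)
Q(R, X) = -11/4 (Q(R, X) = -7/4 + (-9 + 5)/4 = -7/4 + (1/4)*(-4) = -7/4 - 1 = -11/4)
B = 605/4 (B = -55*(-11/4) = 605/4 ≈ 151.25)
sqrt(B + E(-204)) = sqrt(605/4 + 173) = sqrt(1297/4) = sqrt(1297)/2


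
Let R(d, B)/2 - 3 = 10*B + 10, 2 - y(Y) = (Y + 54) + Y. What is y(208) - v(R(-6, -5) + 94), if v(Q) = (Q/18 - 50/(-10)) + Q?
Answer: -4447/9 ≈ -494.11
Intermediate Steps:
y(Y) = -52 - 2*Y (y(Y) = 2 - ((Y + 54) + Y) = 2 - ((54 + Y) + Y) = 2 - (54 + 2*Y) = 2 + (-54 - 2*Y) = -52 - 2*Y)
R(d, B) = 26 + 20*B (R(d, B) = 6 + 2*(10*B + 10) = 6 + 2*(10 + 10*B) = 6 + (20 + 20*B) = 26 + 20*B)
v(Q) = 5 + 19*Q/18 (v(Q) = (Q*(1/18) - 50*(-⅒)) + Q = (Q/18 + 5) + Q = (5 + Q/18) + Q = 5 + 19*Q/18)
y(208) - v(R(-6, -5) + 94) = (-52 - 2*208) - (5 + 19*((26 + 20*(-5)) + 94)/18) = (-52 - 416) - (5 + 19*((26 - 100) + 94)/18) = -468 - (5 + 19*(-74 + 94)/18) = -468 - (5 + (19/18)*20) = -468 - (5 + 190/9) = -468 - 1*235/9 = -468 - 235/9 = -4447/9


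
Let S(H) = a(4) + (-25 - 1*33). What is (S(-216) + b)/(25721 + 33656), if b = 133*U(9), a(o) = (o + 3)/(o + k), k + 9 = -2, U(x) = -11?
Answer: -1522/59377 ≈ -0.025633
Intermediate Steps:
k = -11 (k = -9 - 2 = -11)
a(o) = (3 + o)/(-11 + o) (a(o) = (o + 3)/(o - 11) = (3 + o)/(-11 + o))
S(H) = -59 (S(H) = (3 + 4)/(-11 + 4) + (-25 - 1*33) = 7/(-7) + (-25 - 33) = -1/7*7 - 58 = -1 - 58 = -59)
b = -1463 (b = 133*(-11) = -1463)
(S(-216) + b)/(25721 + 33656) = (-59 - 1463)/(25721 + 33656) = -1522/59377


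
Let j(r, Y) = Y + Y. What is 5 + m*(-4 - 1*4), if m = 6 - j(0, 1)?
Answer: -27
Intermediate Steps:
j(r, Y) = 2*Y
m = 4 (m = 6 - 2 = 4)
5 + m*(-4 - 1*4) = 5 + 4*(-4 - 1*4) = 5 + 4*(-4 - 4) = 5 + 4*(-8) = 5 - 32 = -27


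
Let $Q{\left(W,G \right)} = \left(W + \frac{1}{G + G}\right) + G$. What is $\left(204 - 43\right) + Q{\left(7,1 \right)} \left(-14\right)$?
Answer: $42$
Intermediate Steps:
$Q{\left(W,G \right)} = G + W + \frac{1}{2 G}$ ($Q{\left(W,G \right)} = \left(W + \frac{1}{2 G}\right) + G = G + W + \frac{1}{2 G}$)
$\left(204 - 43\right) + Q{\left(7,1 \right)} \left(-14\right) = \left(204 - 43\right) + \left(1 + 7 + \frac{1}{2 \cdot 1}\right) \left(-14\right) = \left(204 - 43\right) + \left(1 + 7 + \frac{1}{2} \cdot 1\right) \left(-14\right) = 161 + \left(1 + 7 + \frac{1}{2}\right) \left(-14\right) = 161 + \frac{17}{2} \left(-14\right) = 161 - 119 = 42$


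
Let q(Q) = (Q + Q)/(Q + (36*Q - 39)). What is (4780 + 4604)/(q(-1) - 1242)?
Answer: -356592/47195 ≈ -7.5557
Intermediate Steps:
q(Q) = 2*Q/(-39 + 37*Q) (q(Q) = (2*Q)/(Q + (-39 + 36*Q)) = (2*Q)/(-39 + 37*Q) = 2*Q/(-39 + 37*Q))
(4780 + 4604)/(q(-1) - 1242) = (4780 + 4604)/(2*(-1)/(-39 + 37*(-1)) - 1242) = 9384/(2*(-1)/(-39 - 37) - 1242) = 9384/(2*(-1)/(-76) - 1242) = 9384/(2*(-1)*(-1/76) - 1242) = 9384/(1/38 - 1242) = 9384/(-47195/38) = 9384*(-38/47195) = -356592/47195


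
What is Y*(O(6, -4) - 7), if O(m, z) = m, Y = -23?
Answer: 23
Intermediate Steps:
Y*(O(6, -4) - 7) = -23*(6 - 7) = -23*(-1) = 23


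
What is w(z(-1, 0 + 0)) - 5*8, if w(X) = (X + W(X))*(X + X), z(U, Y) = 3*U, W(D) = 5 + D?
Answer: -34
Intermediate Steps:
w(X) = 2*X*(5 + 2*X) (w(X) = (X + (5 + X))*(X + X) = (5 + 2*X)*(2*X) = 2*X*(5 + 2*X))
w(z(-1, 0 + 0)) - 5*8 = 2*(3*(-1))*(5 + 2*(3*(-1))) - 5*8 = 2*(-3)*(5 + 2*(-3)) - 40 = 2*(-3)*(5 - 6) - 40 = 2*(-3)*(-1) - 40 = 6 - 40 = -34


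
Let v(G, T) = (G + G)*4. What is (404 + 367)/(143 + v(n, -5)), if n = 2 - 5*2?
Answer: 771/79 ≈ 9.7595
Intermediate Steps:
n = -8 (n = 2 - 10 = -8)
v(G, T) = 8*G (v(G, T) = (2*G)*4 = 8*G)
(404 + 367)/(143 + v(n, -5)) = (404 + 367)/(143 + 8*(-8)) = 771/(143 - 64) = 771/79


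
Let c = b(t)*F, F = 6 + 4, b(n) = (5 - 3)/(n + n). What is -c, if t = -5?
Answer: 2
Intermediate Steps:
b(n) = 1/n (b(n) = 2/((2*n)) = 2*(1/(2*n)) = 1/n)
F = 10
c = -2 (c = 10/(-5) = -1/5*10 = -2)
-c = -1*(-2) = 2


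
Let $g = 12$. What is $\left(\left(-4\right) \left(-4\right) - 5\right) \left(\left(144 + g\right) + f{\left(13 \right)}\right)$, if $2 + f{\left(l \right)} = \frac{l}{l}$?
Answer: $1705$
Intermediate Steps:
$f{\left(l \right)} = -1$ ($f{\left(l \right)} = -2 + \frac{l}{l} = -2 + 1 = -1$)
$\left(\left(-4\right) \left(-4\right) - 5\right) \left(\left(144 + g\right) + f{\left(13 \right)}\right) = \left(\left(-4\right) \left(-4\right) - 5\right) \left(\left(144 + 12\right) - 1\right) = \left(16 - 5\right) \left(156 - 1\right) = 11 \cdot 155 = 1705$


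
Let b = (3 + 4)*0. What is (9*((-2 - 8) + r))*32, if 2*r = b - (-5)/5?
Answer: -2736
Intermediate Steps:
b = 0 (b = 7*0 = 0)
r = ½ (r = (0 - (-5)/5)/2 = (0 - 1*(-1))/2 = (0 + 1)/2 = (½)*1 = ½ ≈ 0.50000)
(9*((-2 - 8) + r))*32 = (9*((-2 - 8) + ½))*32 = (9*(-10 + ½))*32 = (9*(-19/2))*32 = -171/2*32 = -2736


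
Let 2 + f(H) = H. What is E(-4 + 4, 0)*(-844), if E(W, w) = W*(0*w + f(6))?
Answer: 0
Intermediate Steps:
f(H) = -2 + H
E(W, w) = 4*W (E(W, w) = W*(0*w + (-2 + 6)) = W*(0 + 4) = W*4 = 4*W)
E(-4 + 4, 0)*(-844) = (4*(-4 + 4))*(-844) = (4*0)*(-844) = 0*(-844) = 0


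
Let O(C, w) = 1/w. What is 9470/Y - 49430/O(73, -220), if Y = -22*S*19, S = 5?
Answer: 2272790453/209 ≈ 1.0875e+7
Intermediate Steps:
Y = -2090 (Y = -22*5*19 = -110*19 = -2090)
9470/Y - 49430/O(73, -220) = 9470/(-2090) - 49430/(1/(-220)) = 9470*(-1/2090) - 49430/(-1/220) = -947/209 - 49430*(-220) = -947/209 + 10874600 = 2272790453/209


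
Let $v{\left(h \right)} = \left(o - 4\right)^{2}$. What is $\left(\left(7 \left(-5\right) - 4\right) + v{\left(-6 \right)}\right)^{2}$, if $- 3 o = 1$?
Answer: $\frac{33124}{81} \approx 408.94$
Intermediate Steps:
$o = - \frac{1}{3}$ ($o = \left(- \frac{1}{3}\right) 1 = - \frac{1}{3} \approx -0.33333$)
$v{\left(h \right)} = \frac{169}{9}$ ($v{\left(h \right)} = \left(- \frac{1}{3} - 4\right)^{2} = \left(- \frac{13}{3}\right)^{2} = \frac{169}{9}$)
$\left(\left(7 \left(-5\right) - 4\right) + v{\left(-6 \right)}\right)^{2} = \left(\left(7 \left(-5\right) - 4\right) + \frac{169}{9}\right)^{2} = \left(\left(-35 - 4\right) + \frac{169}{9}\right)^{2} = \left(-39 + \frac{169}{9}\right)^{2} = \left(- \frac{182}{9}\right)^{2} = \frac{33124}{81}$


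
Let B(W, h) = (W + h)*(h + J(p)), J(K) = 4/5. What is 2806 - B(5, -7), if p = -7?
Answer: 13968/5 ≈ 2793.6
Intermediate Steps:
J(K) = ⅘ (J(K) = 4*(⅕) = ⅘)
B(W, h) = (⅘ + h)*(W + h) (B(W, h) = (W + h)*(h + ⅘) = (W + h)*(⅘ + h) = (⅘ + h)*(W + h))
2806 - B(5, -7) = 2806 - ((-7)² + (⅘)*5 + (⅘)*(-7) + 5*(-7)) = 2806 - (49 + 4 - 28/5 - 35) = 2806 - 1*62/5 = 2806 - 62/5 = 13968/5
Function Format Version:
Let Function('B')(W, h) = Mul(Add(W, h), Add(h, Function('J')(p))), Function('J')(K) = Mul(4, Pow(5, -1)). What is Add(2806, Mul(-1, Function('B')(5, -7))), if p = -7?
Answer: Rational(13968, 5) ≈ 2793.6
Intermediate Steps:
Function('J')(K) = Rational(4, 5) (Function('J')(K) = Mul(4, Rational(1, 5)) = Rational(4, 5))
Function('B')(W, h) = Mul(Add(Rational(4, 5), h), Add(W, h)) (Function('B')(W, h) = Mul(Add(W, h), Add(h, Rational(4, 5))) = Mul(Add(W, h), Add(Rational(4, 5), h)) = Mul(Add(Rational(4, 5), h), Add(W, h)))
Add(2806, Mul(-1, Function('B')(5, -7))) = Add(2806, Mul(-1, Add(Pow(-7, 2), Mul(Rational(4, 5), 5), Mul(Rational(4, 5), -7), Mul(5, -7)))) = Add(2806, Mul(-1, Add(49, 4, Rational(-28, 5), -35))) = Add(2806, Mul(-1, Rational(62, 5))) = Add(2806, Rational(-62, 5)) = Rational(13968, 5)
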